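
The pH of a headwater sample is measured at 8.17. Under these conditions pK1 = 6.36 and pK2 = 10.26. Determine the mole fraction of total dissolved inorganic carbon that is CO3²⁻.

α₂ = 0.00794

α₂ = 1 / (1 + [H⁺]/K2 + [H⁺]²/(K1K2)) = 1 / (1 + 10^+2.09 + 10^+0.28)
   = 1 / (1 + 123.03 + 1.9055) = 1/125.93 = 0.007941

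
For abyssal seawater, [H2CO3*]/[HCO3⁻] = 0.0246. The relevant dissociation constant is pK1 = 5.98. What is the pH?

From K1 = [H⁺][HCO3⁻]/[H2CO3*]:  pH = pK1 − log₁₀([H2CO3*]/[HCO3⁻])
log₁₀(0.0246) = -1.609
pH = 5.98 − (-1.609) = 7.59

pH = 7.59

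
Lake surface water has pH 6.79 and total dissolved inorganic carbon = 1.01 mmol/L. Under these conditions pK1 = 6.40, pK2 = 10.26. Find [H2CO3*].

α₀ = 1 / (1 + K1/[H⁺] + K1K2/[H⁺]²) = 1 / (1 + 10^+0.39 + 10^-3.08)
   = 1 / (1 + 2.4547 + 0.00083176) = 1/3.4555 = 0.2894
[CO2*] = α₀ × DIC = 0.2894 × 1.01 = 0.292 mmol/L

[CO2*] = 0.292 mmol/L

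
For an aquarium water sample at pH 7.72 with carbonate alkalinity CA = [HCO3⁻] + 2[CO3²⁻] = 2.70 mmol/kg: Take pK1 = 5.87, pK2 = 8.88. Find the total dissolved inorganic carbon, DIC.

DIC = 2.57 mmol/kg

CA = [HCO3⁻] + 2[CO3²⁻] = (α₁ + 2α₂)·DIC
At pH 7.72: [H⁺]/K1 = 10^-1.85 = 0.014125, K2/[H⁺] = 10^-1.16 = 0.069183
α₁ = 1/(1 + 0.014125 + 0.069183) = 1/1.0833 = 0.9231; α₂ = α₁·K2/[H⁺] = 0.06386
α₁ + 2α₂ = 1.0508
DIC = CA / (α₁ + 2α₂) = 2.70 / 1.0508 = 2.57 mmol/kg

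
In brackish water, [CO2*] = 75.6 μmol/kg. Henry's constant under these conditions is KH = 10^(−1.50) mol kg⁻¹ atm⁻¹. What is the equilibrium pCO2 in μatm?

pCO2 = 2390 μatm

KH = 10^(−1.50) = 3.162×10^-2 mol kg⁻¹ atm⁻¹
pCO2 = [CO2*]/KH = 75.6×10^-6 / 3.162×10^-2 = 2.39×10^-3 atm = 2390 μatm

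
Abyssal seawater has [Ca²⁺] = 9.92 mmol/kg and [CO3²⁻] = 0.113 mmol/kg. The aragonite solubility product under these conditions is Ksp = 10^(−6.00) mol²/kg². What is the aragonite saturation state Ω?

Ω = 1.12

Ksp = 10^(−6.00) = 1.000×10^-6
Ω = [Ca²⁺][CO3²⁻]/Ksp = (9.92×10^-3)(0.113×10^-3) / 1.000×10^-6 = 1.12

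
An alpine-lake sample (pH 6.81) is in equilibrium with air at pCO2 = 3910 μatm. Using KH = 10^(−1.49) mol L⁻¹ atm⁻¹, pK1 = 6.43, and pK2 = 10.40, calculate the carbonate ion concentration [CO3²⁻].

[CO3²⁻] = 0.0780 μmol/L

[CO2*] = KH · pCO2 = 10^(−1.49) × 3910×10^-6 = 1.265×10^-4 mol/L
α₀ = 1/(1 + K1/[H⁺] + K1K2/[H⁺]²) = 1/(1 + 10^+0.38 + 10^-3.21) = 0.2942
DIC = [CO2*]/α₀ = 1.265×10^-4 / 0.2942 = 0.4301 mmol/L
[CO3²⁻] = α₂·DIC; α₂ = 0.0001814, so [CO3²⁻] = 0.0001814 × 0.4301 = 7.80×10^-5 mmol/L = 0.0780 μmol/L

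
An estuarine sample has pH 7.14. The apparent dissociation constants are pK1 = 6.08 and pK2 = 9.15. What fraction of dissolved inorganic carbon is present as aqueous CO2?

α₀ = 1 / (1 + K1/[H⁺] + K1K2/[H⁺]²) = 1 / (1 + 10^+1.06 + 10^-0.95)
   = 1 / (1 + 11.482 + 0.11220) = 1/12.594 = 0.07940

α₀ = 0.0794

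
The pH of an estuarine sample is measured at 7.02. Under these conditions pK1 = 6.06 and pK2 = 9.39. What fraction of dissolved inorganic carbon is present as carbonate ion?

α₂ = 1 / (1 + [H⁺]/K2 + [H⁺]²/(K1K2)) = 1 / (1 + 10^+2.37 + 10^+1.41)
   = 1 / (1 + 234.42 + 25.704) = 1/261.13 = 0.003830

α₂ = 0.00383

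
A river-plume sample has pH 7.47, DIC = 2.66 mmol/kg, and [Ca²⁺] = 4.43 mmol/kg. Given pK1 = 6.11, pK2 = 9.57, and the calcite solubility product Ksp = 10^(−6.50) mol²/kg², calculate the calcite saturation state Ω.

Ω = 0.281

α₂ = 1 / (1 + [H⁺]/K2 + [H⁺]²/(K1K2)) = 1 / (1 + 10^+2.10 + 10^+0.74)
   = 1 / (1 + 125.89 + 5.4954) = 1/132.39 = 0.007554
[CO3²⁻] = α₂ × DIC = 0.007554 × 2.66 = 0.02009 mmol/kg
Ksp = 10^(−6.50) = 3.162×10^-7
Ω = [Ca²⁺][CO3²⁻]/Ksp = (4.43×10^-3)(2.009×10^-5) / 3.162×10^-7 = 0.281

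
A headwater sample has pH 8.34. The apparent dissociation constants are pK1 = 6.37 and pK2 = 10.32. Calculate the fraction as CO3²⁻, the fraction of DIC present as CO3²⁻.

α₂ = 1 / (1 + [H⁺]/K2 + [H⁺]²/(K1K2)) = 1 / (1 + 10^+1.98 + 10^+0.01)
   = 1 / (1 + 95.499 + 1.0233) = 1/97.523 = 0.01025

α₂ = 0.0103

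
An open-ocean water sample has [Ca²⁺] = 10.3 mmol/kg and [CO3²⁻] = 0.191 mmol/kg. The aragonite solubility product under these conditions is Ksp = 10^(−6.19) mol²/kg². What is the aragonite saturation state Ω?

Ω = 3.05

Ksp = 10^(−6.19) = 6.457×10^-7
Ω = [Ca²⁺][CO3²⁻]/Ksp = (10.3×10^-3)(0.191×10^-3) / 6.457×10^-7 = 3.05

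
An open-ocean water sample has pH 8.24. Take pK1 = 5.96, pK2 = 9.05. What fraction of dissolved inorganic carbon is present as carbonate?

α₂ = 0.134

α₂ = 1 / (1 + [H⁺]/K2 + [H⁺]²/(K1K2)) = 1 / (1 + 10^+0.81 + 10^-1.47)
   = 1 / (1 + 6.4565 + 0.033884) = 1/7.4904 = 0.1335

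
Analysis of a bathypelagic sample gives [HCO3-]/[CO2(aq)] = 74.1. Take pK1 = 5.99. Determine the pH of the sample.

From K1 = [H⁺][HCO3-]/[CO2(aq)]:  pH = pK1 + log₁₀([HCO3-]/[CO2(aq)])
log₁₀(74.1) = +1.870
pH = 5.99 + (+1.870) = 7.86

pH = 7.86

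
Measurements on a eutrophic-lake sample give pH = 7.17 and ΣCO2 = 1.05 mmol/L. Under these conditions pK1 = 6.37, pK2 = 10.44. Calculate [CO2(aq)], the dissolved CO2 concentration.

[CO2*] = 0.144 mmol/L

α₀ = 1 / (1 + K1/[H⁺] + K1K2/[H⁺]²) = 1 / (1 + 10^+0.80 + 10^-2.47)
   = 1 / (1 + 6.3096 + 0.0033884) = 1/7.3130 = 0.1367
[CO2*] = α₀ × DIC = 0.1367 × 1.05 = 0.144 mmol/L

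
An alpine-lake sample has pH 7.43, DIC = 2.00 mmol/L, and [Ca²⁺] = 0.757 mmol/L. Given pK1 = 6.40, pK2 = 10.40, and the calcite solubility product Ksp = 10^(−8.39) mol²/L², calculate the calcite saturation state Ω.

Ω = 0.364

α₂ = 1 / (1 + [H⁺]/K2 + [H⁺]²/(K1K2)) = 1 / (1 + 10^+2.97 + 10^+1.94)
   = 1 / (1 + 933.25 + 87.096) = 1/1021.4 = 0.0009791
[CO3²⁻] = α₂ × DIC = 0.0009791 × 2.00 = 0.001958 mmol/L = 1.958 μmol/L
Ksp = 10^(−8.39) = 4.074×10^-9
Ω = [Ca²⁺][CO3²⁻]/Ksp = (0.757×10^-3)(1.958×10^-6) / 4.074×10^-9 = 0.364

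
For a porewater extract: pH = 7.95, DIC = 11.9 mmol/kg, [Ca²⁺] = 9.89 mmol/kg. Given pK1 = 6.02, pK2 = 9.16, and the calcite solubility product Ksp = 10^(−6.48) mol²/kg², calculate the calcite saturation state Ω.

α₂ = 1 / (1 + [H⁺]/K2 + [H⁺]²/(K1K2)) = 1 / (1 + 10^+1.21 + 10^-0.72)
   = 1 / (1 + 16.218 + 0.19055) = 1/17.409 = 0.05744
[CO3²⁻] = α₂ × DIC = 0.05744 × 11.9 = 0.6836 mmol/kg
Ksp = 10^(−6.48) = 3.311×10^-7
Ω = [Ca²⁺][CO3²⁻]/Ksp = (9.89×10^-3)(6.836×10^-4) / 3.311×10^-7 = 20.4

Ω = 20.4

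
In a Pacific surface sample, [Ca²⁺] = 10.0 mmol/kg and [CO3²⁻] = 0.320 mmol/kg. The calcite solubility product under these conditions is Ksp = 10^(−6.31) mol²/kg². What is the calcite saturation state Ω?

Ksp = 10^(−6.31) = 4.898×10^-7
Ω = [Ca²⁺][CO3²⁻]/Ksp = (10.0×10^-3)(0.320×10^-3) / 4.898×10^-7 = 6.53

Ω = 6.53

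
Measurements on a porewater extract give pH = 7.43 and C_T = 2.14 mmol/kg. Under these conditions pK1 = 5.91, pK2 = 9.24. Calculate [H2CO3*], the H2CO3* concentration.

α₀ = 1 / (1 + K1/[H⁺] + K1K2/[H⁺]²) = 1 / (1 + 10^+1.52 + 10^-0.29)
   = 1 / (1 + 33.113 + 0.51286) = 1/34.626 = 0.02888
[CO2*] = α₀ × DIC = 0.02888 × 2.14 = 0.0618 mmol/kg

[CO2*] = 0.0618 mmol/kg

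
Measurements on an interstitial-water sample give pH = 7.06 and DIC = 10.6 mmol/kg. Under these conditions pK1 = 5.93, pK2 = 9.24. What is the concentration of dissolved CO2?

[CO2*] = 0.727 mmol/kg

α₀ = 1 / (1 + K1/[H⁺] + K1K2/[H⁺]²) = 1 / (1 + 10^+1.13 + 10^-1.05)
   = 1 / (1 + 13.490 + 0.089125) = 1/14.579 = 0.06859
[CO2*] = α₀ × DIC = 0.06859 × 10.6 = 0.727 mmol/kg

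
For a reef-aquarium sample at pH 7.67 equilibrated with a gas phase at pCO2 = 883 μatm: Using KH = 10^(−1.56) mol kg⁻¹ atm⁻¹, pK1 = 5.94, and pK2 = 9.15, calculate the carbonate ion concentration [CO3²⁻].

[CO3²⁻] = 0.0432 mmol/kg

[CO2*] = KH · pCO2 = 10^(−1.56) × 883×10^-6 = 2.432×10^-5 mol/kg
α₀ = 1/(1 + K1/[H⁺] + K1K2/[H⁺]²) = 1/(1 + 10^+1.73 + 10^+0.25) = 0.01770
DIC = [CO2*]/α₀ = 2.432×10^-5 / 0.01770 = 1.374 mmol/kg
[CO3²⁻] = α₂·DIC; α₂ = 0.03148, so [CO3²⁻] = 0.03148 × 1.374 = 0.0432 mmol/kg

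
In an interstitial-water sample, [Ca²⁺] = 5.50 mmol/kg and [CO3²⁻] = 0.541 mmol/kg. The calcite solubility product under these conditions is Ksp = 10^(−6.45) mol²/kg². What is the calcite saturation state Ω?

Ω = 8.39

Ksp = 10^(−6.45) = 3.548×10^-7
Ω = [Ca²⁺][CO3²⁻]/Ksp = (5.50×10^-3)(0.541×10^-3) / 3.548×10^-7 = 8.39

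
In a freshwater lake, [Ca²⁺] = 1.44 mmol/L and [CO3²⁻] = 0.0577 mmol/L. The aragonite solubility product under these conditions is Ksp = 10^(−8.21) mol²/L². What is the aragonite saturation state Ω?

Ksp = 10^(−8.21) = 6.166×10^-9
Ω = [Ca²⁺][CO3²⁻]/Ksp = (1.44×10^-3)(0.0577×10^-3) / 6.166×10^-9 = 13.5

Ω = 13.5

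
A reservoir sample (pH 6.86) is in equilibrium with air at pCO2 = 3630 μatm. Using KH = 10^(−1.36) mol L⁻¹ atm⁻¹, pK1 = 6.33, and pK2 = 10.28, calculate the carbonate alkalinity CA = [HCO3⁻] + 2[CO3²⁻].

[CO2*] = KH · pCO2 = 10^(−1.36) × 3630×10^-6 = 1.585×10^-4 mol/L
α₀ = 1/(1 + K1/[H⁺] + K1K2/[H⁺]²) = 1/(1 + 10^+0.53 + 10^-2.89) = 0.2278
DIC = [CO2*]/α₀ = 1.585×10^-4 / 0.2278 = 0.6956 mmol/L
CA = (α₁ + 2α₂)·DIC = (0.7719 + 2×0.0002935) × 0.6956 = 0.537 mmol/L

CA = 0.537 mmol/L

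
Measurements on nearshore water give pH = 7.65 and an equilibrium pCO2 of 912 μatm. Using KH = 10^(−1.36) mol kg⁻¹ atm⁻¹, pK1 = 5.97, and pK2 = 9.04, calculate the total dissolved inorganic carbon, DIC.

DIC = 2.02 mmol/kg

[CO2*] = KH · pCO2 = 10^(−1.36) × 912×10^-6 = 3.981×10^-5 mol/kg
α₀ = 1/(1 + K1/[H⁺] + K1K2/[H⁺]²) = 1/(1 + 10^+1.68 + 10^+0.29) = 0.01968
DIC = [CO2*]/α₀ = 3.981×10^-5 / 0.01968 = 2.02 mmol/kg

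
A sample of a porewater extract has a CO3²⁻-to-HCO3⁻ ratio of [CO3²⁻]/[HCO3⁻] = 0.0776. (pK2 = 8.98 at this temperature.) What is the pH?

From K2 = [H⁺][CO3²⁻]/[HCO3⁻]:  pH = pK2 + log₁₀([CO3²⁻]/[HCO3⁻])
log₁₀(0.0776) = -1.110
pH = 8.98 + (-1.110) = 7.87

pH = 7.87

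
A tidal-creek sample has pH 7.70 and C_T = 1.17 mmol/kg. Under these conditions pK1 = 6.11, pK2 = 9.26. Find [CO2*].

α₀ = 1 / (1 + K1/[H⁺] + K1K2/[H⁺]²) = 1 / (1 + 10^+1.59 + 10^+0.03)
   = 1 / (1 + 38.905 + 1.0715) = 1/40.976 = 0.02440
[CO2*] = α₀ × DIC = 0.02440 × 1.17 = 0.0286 mmol/kg

[CO2*] = 0.0286 mmol/kg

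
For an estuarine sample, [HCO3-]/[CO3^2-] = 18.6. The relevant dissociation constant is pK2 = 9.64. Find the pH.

pH = 8.37

From K2 = [H⁺][CO3^2-]/[HCO3-]:  pH = pK2 − log₁₀([HCO3-]/[CO3^2-])
log₁₀(18.6) = +1.270
pH = 9.64 − (+1.270) = 8.37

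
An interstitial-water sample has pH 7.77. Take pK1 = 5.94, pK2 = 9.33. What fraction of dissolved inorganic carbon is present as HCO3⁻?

α₁ = 1 / (1 + [H⁺]/K1 + K2/[H⁺]) = 1 / (1 + 10^-1.83 + 10^-1.56)
   = 1 / (1 + 0.014791 + 0.027542) = 1/1.0423 = 0.9594

α₁ = 0.959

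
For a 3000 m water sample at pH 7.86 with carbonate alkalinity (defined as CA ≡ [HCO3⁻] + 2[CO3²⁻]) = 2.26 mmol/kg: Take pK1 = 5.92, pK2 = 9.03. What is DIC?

CA = [HCO3⁻] + 2[CO3²⁻] = (α₁ + 2α₂)·DIC
At pH 7.86: [H⁺]/K1 = 10^-1.94 = 0.011482, K2/[H⁺] = 10^-1.17 = 0.067608
α₁ = 1/(1 + 0.011482 + 0.067608) = 1/1.0791 = 0.9267; α₂ = α₁·K2/[H⁺] = 0.06265
α₁ + 2α₂ = 1.0520
DIC = CA / (α₁ + 2α₂) = 2.26 / 1.0520 = 2.15 mmol/kg

DIC = 2.15 mmol/kg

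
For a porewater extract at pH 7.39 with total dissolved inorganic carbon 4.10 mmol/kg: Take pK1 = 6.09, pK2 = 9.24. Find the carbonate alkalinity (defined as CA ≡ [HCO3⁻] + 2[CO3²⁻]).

CA = [HCO3⁻] + 2[CO3²⁻] = (α₁ + 2α₂)·DIC
At pH 7.39: [H⁺]/K1 = 10^-1.30 = 0.050119, K2/[H⁺] = 10^-1.85 = 0.014125
α₁ = 1/(1 + 0.050119 + 0.014125) = 1/1.0642 = 0.9396; α₂ = α₁·K2/[H⁺] = 0.01327
α₁ + 2α₂ = 0.9662
CA = 0.9662 × 4.10 = 3.96 mmol/kg

CA = 3.96 mmol/kg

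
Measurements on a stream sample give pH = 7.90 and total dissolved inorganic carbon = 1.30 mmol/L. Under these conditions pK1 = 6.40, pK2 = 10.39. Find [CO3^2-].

α₂ = 1 / (1 + [H⁺]/K2 + [H⁺]²/(K1K2)) = 1 / (1 + 10^+2.49 + 10^+0.99)
   = 1 / (1 + 309.03 + 9.7724) = 1/319.80 = 0.003127
[CO3²⁻] = α₂ × DIC = 0.003127 × 1.30 = 0.00407 mmol/L = 4.07 μmol/L

[CO3²⁻] = 4.07 μmol/L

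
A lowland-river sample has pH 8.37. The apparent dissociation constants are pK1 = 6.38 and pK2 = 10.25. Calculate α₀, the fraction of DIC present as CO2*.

α₀ = 0.0100

α₀ = 1 / (1 + K1/[H⁺] + K1K2/[H⁺]²) = 1 / (1 + 10^+1.99 + 10^+0.11)
   = 1 / (1 + 97.724 + 1.2882) = 1/100.01 = 0.009999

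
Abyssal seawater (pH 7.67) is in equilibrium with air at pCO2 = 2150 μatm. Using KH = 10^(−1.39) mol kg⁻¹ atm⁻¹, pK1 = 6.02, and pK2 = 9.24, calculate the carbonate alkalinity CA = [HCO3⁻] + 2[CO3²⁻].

[CO2*] = KH · pCO2 = 10^(−1.39) × 2150×10^-6 = 8.759×10^-5 mol/kg
α₀ = 1/(1 + K1/[H⁺] + K1K2/[H⁺]²) = 1/(1 + 10^+1.65 + 10^+0.08) = 0.02134
DIC = [CO2*]/α₀ = 8.759×10^-5 / 0.02134 = 4.105 mmol/kg
CA = (α₁ + 2α₂)·DIC = (0.9530 + 2×0.02565) × 4.105 = 4.12 mmol/kg

CA = 4.12 mmol/kg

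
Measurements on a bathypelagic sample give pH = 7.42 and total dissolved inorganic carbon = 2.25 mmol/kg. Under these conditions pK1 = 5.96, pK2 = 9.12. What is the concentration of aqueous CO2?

α₀ = 1 / (1 + K1/[H⁺] + K1K2/[H⁺]²) = 1 / (1 + 10^+1.46 + 10^-0.24)
   = 1 / (1 + 28.840 + 0.57544) = 1/30.416 = 0.03288
[CO2*] = α₀ × DIC = 0.03288 × 2.25 = 0.0740 mmol/kg

[CO2*] = 0.0740 mmol/kg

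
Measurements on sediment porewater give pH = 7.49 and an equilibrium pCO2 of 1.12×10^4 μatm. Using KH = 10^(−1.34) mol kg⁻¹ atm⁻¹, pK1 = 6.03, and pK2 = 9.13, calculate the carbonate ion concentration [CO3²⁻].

[CO2*] = KH · pCO2 = 10^(−1.34) × 1.12×10^4×10^-6 = 5.119×10^-4 mol/kg
α₀ = 1/(1 + K1/[H⁺] + K1K2/[H⁺]²) = 1/(1 + 10^+1.46 + 10^-0.18) = 0.03279
DIC = [CO2*]/α₀ = 5.119×10^-4 / 0.03279 = 15.61 mmol/kg
[CO3²⁻] = α₂·DIC; α₂ = 0.02166, so [CO3²⁻] = 0.02166 × 15.61 = 0.338 mmol/kg

[CO3²⁻] = 0.338 mmol/kg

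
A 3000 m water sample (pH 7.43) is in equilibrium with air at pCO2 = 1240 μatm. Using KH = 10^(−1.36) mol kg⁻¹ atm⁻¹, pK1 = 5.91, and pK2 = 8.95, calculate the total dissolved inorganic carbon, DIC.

DIC = 1.90 mmol/kg

[CO2*] = KH · pCO2 = 10^(−1.36) × 1240×10^-6 = 5.413×10^-5 mol/kg
α₀ = 1/(1 + K1/[H⁺] + K1K2/[H⁺]²) = 1/(1 + 10^+1.52 + 10^+0.00) = 0.02848
DIC = [CO2*]/α₀ = 5.413×10^-5 / 0.02848 = 1.90 mmol/kg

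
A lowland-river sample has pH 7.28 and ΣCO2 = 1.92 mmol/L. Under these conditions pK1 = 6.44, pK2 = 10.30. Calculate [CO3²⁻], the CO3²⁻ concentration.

[CO3²⁻] = 1.60 μmol/L

α₂ = 1 / (1 + [H⁺]/K2 + [H⁺]²/(K1K2)) = 1 / (1 + 10^+3.02 + 10^+2.18)
   = 1 / (1 + 1047.1 + 151.36) = 1/1199.5 = 0.0008337
[CO3²⁻] = α₂ × DIC = 0.0008337 × 1.92 = 0.00160 mmol/L = 1.60 μmol/L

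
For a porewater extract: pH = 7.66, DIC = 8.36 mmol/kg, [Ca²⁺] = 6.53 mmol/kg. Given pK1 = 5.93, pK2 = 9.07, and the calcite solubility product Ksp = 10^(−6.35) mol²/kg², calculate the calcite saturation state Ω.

Ω = 4.50

α₂ = 1 / (1 + [H⁺]/K2 + [H⁺]²/(K1K2)) = 1 / (1 + 10^+1.41 + 10^-0.32)
   = 1 / (1 + 25.704 + 0.47863) = 1/27.183 = 0.03679
[CO3²⁻] = α₂ × DIC = 0.03679 × 8.36 = 0.3075 mmol/kg
Ksp = 10^(−6.35) = 4.467×10^-7
Ω = [Ca²⁺][CO3²⁻]/Ksp = (6.53×10^-3)(3.075×10^-4) / 4.467×10^-7 = 4.50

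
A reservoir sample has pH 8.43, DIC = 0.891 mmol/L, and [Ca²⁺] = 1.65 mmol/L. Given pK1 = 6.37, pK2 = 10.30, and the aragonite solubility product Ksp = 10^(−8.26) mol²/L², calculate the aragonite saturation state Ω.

α₂ = 1 / (1 + [H⁺]/K2 + [H⁺]²/(K1K2)) = 1 / (1 + 10^+1.87 + 10^-0.19)
   = 1 / (1 + 74.131 + 0.64565) = 1/75.777 = 0.01320
[CO3²⁻] = α₂ × DIC = 0.01320 × 0.891 = 0.01176 mmol/L = 11.76 μmol/L
Ksp = 10^(−8.26) = 5.495×10^-9
Ω = [Ca²⁺][CO3²⁻]/Ksp = (1.65×10^-3)(1.176×10^-5) / 5.495×10^-9 = 3.53

Ω = 3.53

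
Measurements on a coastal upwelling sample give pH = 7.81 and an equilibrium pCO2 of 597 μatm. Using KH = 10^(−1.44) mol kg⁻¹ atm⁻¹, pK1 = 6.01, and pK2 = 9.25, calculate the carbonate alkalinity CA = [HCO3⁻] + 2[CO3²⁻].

CA = 1.47 mmol/kg

[CO2*] = KH · pCO2 = 10^(−1.44) × 597×10^-6 = 2.168×10^-5 mol/kg
α₀ = 1/(1 + K1/[H⁺] + K1K2/[H⁺]²) = 1/(1 + 10^+1.80 + 10^+0.36) = 0.01506
DIC = [CO2*]/α₀ = 2.168×10^-5 / 0.01506 = 1.439 mmol/kg
CA = (α₁ + 2α₂)·DIC = (0.9504 + 2×0.03451) × 1.439 = 1.47 mmol/kg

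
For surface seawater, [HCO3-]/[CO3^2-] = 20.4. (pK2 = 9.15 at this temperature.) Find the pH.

From K2 = [H⁺][CO3^2-]/[HCO3-]:  pH = pK2 − log₁₀([HCO3-]/[CO3^2-])
log₁₀(20.4) = +1.310
pH = 9.15 − (+1.310) = 7.84

pH = 7.84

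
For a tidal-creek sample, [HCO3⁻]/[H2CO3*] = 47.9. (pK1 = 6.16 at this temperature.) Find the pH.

pH = 7.84

From K1 = [H⁺][HCO3⁻]/[H2CO3*]:  pH = pK1 + log₁₀([HCO3⁻]/[H2CO3*])
log₁₀(47.9) = +1.680
pH = 6.16 + (+1.680) = 7.84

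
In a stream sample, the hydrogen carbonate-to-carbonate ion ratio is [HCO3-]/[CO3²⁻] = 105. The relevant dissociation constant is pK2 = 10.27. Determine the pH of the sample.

pH = 8.25

From K2 = [H⁺][CO3²⁻]/[HCO3-]:  pH = pK2 − log₁₀([HCO3-]/[CO3²⁻])
log₁₀(105) = +2.021
pH = 10.27 − (+2.021) = 8.25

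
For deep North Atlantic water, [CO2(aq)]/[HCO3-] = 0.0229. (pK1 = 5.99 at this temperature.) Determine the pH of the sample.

pH = 7.63

From K1 = [H⁺][HCO3-]/[CO2(aq)]:  pH = pK1 − log₁₀([CO2(aq)]/[HCO3-])
log₁₀(0.0229) = -1.640
pH = 5.99 − (-1.640) = 7.63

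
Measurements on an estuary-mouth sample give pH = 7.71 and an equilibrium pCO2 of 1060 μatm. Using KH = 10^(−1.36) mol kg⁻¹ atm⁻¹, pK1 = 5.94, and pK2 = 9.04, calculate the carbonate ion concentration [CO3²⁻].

[CO2*] = KH · pCO2 = 10^(−1.36) × 1060×10^-6 = 4.627×10^-5 mol/kg
α₀ = 1/(1 + K1/[H⁺] + K1K2/[H⁺]²) = 1/(1 + 10^+1.77 + 10^+0.44) = 0.01596
DIC = [CO2*]/α₀ = 4.627×10^-5 / 0.01596 = 2.898 mmol/kg
[CO3²⁻] = α₂·DIC; α₂ = 0.04397, so [CO3²⁻] = 0.04397 × 2.898 = 0.127 mmol/kg

[CO3²⁻] = 0.127 mmol/kg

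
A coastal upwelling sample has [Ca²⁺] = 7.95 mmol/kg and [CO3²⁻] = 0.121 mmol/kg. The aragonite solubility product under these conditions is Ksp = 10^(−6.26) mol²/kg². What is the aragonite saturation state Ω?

Ω = 1.75

Ksp = 10^(−6.26) = 5.495×10^-7
Ω = [Ca²⁺][CO3²⁻]/Ksp = (7.95×10^-3)(0.121×10^-3) / 5.495×10^-7 = 1.75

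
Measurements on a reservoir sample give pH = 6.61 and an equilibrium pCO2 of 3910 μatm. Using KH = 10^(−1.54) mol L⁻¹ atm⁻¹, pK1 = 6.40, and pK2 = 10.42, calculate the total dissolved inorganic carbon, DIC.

[CO2*] = KH · pCO2 = 10^(−1.54) × 3910×10^-6 = 1.128×10^-4 mol/L
α₀ = 1/(1 + K1/[H⁺] + K1K2/[H⁺]²) = 1/(1 + 10^+0.21 + 10^-3.60) = 0.3814
DIC = [CO2*]/α₀ = 1.128×10^-4 / 0.3814 = 0.296 mmol/L

DIC = 0.296 mmol/L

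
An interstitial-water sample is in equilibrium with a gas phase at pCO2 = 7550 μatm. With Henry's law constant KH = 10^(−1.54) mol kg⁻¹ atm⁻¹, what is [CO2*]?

[CO2*] = 218 μmol/kg

KH = 10^(−1.54) = 2.884×10^-2 mol kg⁻¹ atm⁻¹
[CO2*] = KH · pCO2 = 2.884×10^-2 × 7550×10^-6 atm = 2.18×10^-4 mol/kg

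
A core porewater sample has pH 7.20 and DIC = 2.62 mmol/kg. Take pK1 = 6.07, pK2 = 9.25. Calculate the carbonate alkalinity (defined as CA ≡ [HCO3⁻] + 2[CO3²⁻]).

CA = 2.46 mmol/kg

CA = [HCO3⁻] + 2[CO3²⁻] = (α₁ + 2α₂)·DIC
At pH 7.20: [H⁺]/K1 = 10^-1.13 = 0.074131, K2/[H⁺] = 10^-2.05 = 0.0089125
α₁ = 1/(1 + 0.074131 + 0.0089125) = 1/1.0830 = 0.9233; α₂ = α₁·K2/[H⁺] = 0.008229
α₁ + 2α₂ = 0.9398
CA = 0.9398 × 2.62 = 2.46 mmol/kg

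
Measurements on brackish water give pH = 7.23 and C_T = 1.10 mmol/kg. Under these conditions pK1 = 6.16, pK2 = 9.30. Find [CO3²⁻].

α₂ = 1 / (1 + [H⁺]/K2 + [H⁺]²/(K1K2)) = 1 / (1 + 10^+2.07 + 10^+1.00)
   = 1 / (1 + 117.49 + 10.000) = 1/128.49 = 0.007783
[CO3²⁻] = α₂ × DIC = 0.007783 × 1.10 = 0.00856 mmol/kg = 8.56 μmol/kg

[CO3²⁻] = 8.56 μmol/kg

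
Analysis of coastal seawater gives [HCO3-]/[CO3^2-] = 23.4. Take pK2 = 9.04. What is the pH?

pH = 7.67

From K2 = [H⁺][CO3^2-]/[HCO3-]:  pH = pK2 − log₁₀([HCO3-]/[CO3^2-])
log₁₀(23.4) = +1.369
pH = 9.04 − (+1.369) = 7.67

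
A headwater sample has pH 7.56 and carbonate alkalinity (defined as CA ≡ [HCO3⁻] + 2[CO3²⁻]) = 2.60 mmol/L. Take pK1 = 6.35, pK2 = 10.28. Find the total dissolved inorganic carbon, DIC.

CA = [HCO3⁻] + 2[CO3²⁻] = (α₁ + 2α₂)·DIC
At pH 7.56: [H⁺]/K1 = 10^-1.21 = 0.061660, K2/[H⁺] = 10^-2.72 = 0.0019055
α₁ = 1/(1 + 0.061660 + 0.0019055) = 1/1.0636 = 0.9402; α₂ = α₁·K2/[H⁺] = 0.001792
α₁ + 2α₂ = 0.9438
DIC = CA / (α₁ + 2α₂) = 2.60 / 0.9438 = 2.75 mmol/L

DIC = 2.75 mmol/L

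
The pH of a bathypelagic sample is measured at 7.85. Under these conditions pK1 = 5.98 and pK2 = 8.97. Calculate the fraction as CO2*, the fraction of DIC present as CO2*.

α₀ = 1 / (1 + K1/[H⁺] + K1K2/[H⁺]²) = 1 / (1 + 10^+1.87 + 10^+0.75)
   = 1 / (1 + 74.131 + 5.6234) = 1/80.754 = 0.01238

α₀ = 0.0124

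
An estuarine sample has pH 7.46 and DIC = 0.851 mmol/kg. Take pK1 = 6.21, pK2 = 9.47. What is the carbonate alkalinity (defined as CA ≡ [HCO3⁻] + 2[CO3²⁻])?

CA = 0.814 mmol/kg

CA = [HCO3⁻] + 2[CO3²⁻] = (α₁ + 2α₂)·DIC
At pH 7.46: [H⁺]/K1 = 10^-1.25 = 0.056234, K2/[H⁺] = 10^-2.01 = 0.0097724
α₁ = 1/(1 + 0.056234 + 0.0097724) = 1/1.0660 = 0.9381; α₂ = α₁·K2/[H⁺] = 0.009167
α₁ + 2α₂ = 0.9564
CA = 0.9564 × 0.851 = 0.814 mmol/kg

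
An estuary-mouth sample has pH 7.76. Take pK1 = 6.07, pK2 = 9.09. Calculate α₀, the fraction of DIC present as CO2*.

α₀ = 0.0191

α₀ = 1 / (1 + K1/[H⁺] + K1K2/[H⁺]²) = 1 / (1 + 10^+1.69 + 10^+0.36)
   = 1 / (1 + 48.978 + 2.2909) = 1/52.269 = 0.01913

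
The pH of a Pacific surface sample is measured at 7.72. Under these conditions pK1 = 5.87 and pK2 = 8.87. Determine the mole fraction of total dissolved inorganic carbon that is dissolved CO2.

α₀ = 1 / (1 + K1/[H⁺] + K1K2/[H⁺]²) = 1 / (1 + 10^+1.85 + 10^+0.70)
   = 1 / (1 + 70.795 + 5.0119) = 1/76.806 = 0.01302

α₀ = 0.0130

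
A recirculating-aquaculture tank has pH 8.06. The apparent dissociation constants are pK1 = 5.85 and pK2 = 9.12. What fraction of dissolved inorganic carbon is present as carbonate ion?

α₂ = 1 / (1 + [H⁺]/K2 + [H⁺]²/(K1K2)) = 1 / (1 + 10^+1.06 + 10^-1.15)
   = 1 / (1 + 11.482 + 0.070795) = 1/12.552 = 0.07967

α₂ = 0.0797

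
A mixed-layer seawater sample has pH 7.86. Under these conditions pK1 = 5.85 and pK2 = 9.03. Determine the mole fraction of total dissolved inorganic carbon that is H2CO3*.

α₀ = 0.00907

α₀ = 1 / (1 + K1/[H⁺] + K1K2/[H⁺]²) = 1 / (1 + 10^+2.01 + 10^+0.84)
   = 1 / (1 + 102.33 + 6.9183) = 1/110.25 = 0.009070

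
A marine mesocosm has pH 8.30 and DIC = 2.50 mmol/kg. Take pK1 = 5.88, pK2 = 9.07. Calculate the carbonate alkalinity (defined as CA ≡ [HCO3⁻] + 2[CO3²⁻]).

CA = [HCO3⁻] + 2[CO3²⁻] = (α₁ + 2α₂)·DIC
At pH 8.30: [H⁺]/K1 = 10^-2.42 = 0.0038019, K2/[H⁺] = 10^-0.77 = 0.16982
α₁ = 1/(1 + 0.0038019 + 0.16982) = 1/1.1736 = 0.8521; α₂ = α₁·K2/[H⁺] = 0.1447
α₁ + 2α₂ = 1.1415
CA = 1.1415 × 2.50 = 2.85 mmol/kg

CA = 2.85 mmol/kg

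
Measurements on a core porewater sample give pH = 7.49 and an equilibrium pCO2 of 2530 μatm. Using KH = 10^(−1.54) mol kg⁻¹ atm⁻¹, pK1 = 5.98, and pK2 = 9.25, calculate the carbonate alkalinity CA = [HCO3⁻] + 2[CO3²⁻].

[CO2*] = KH · pCO2 = 10^(−1.54) × 2530×10^-6 = 7.297×10^-5 mol/kg
α₀ = 1/(1 + K1/[H⁺] + K1K2/[H⁺]²) = 1/(1 + 10^+1.51 + 10^-0.25) = 0.02948
DIC = [CO2*]/α₀ = 7.297×10^-5 / 0.02948 = 2.475 mmol/kg
CA = (α₁ + 2α₂)·DIC = (0.9539 + 2×0.01658) × 2.475 = 2.44 mmol/kg

CA = 2.44 mmol/kg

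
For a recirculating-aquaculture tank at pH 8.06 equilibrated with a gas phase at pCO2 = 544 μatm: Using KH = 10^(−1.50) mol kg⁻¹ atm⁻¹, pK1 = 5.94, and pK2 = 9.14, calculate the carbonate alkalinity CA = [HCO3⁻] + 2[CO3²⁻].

CA = 2.65 mmol/kg

[CO2*] = KH · pCO2 = 10^(−1.50) × 544×10^-6 = 1.720×10^-5 mol/kg
α₀ = 1/(1 + K1/[H⁺] + K1K2/[H⁺]²) = 1/(1 + 10^+2.12 + 10^+1.04) = 0.006955
DIC = [CO2*]/α₀ = 1.720×10^-5 / 0.006955 = 2.474 mmol/kg
CA = (α₁ + 2α₂)·DIC = (0.9168 + 2×0.07626) × 2.474 = 2.65 mmol/kg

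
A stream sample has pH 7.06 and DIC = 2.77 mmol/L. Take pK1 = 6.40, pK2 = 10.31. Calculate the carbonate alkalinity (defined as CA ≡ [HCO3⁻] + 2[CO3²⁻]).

CA = [HCO3⁻] + 2[CO3²⁻] = (α₁ + 2α₂)·DIC
At pH 7.06: [H⁺]/K1 = 10^-0.66 = 0.21878, K2/[H⁺] = 10^-3.25 = 0.00056234
α₁ = 1/(1 + 0.21878 + 0.00056234) = 1/1.2193 = 0.8201; α₂ = α₁·K2/[H⁺] = 0.0004612
α₁ + 2α₂ = 0.8210
CA = 0.8210 × 2.77 = 2.27 mmol/L

CA = 2.27 mmol/L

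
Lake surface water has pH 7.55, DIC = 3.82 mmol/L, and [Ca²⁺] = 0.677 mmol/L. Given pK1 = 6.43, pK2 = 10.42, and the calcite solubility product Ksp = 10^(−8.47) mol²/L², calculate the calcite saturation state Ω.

α₂ = 1 / (1 + [H⁺]/K2 + [H⁺]²/(K1K2)) = 1 / (1 + 10^+2.87 + 10^+1.75)
   = 1 / (1 + 741.31 + 56.234) = 1/798.54 = 0.001252
[CO3²⁻] = α₂ × DIC = 0.001252 × 3.82 = 0.004784 mmol/L = 4.784 μmol/L
Ksp = 10^(−8.47) = 3.388×10^-9
Ω = [Ca²⁺][CO3²⁻]/Ksp = (0.677×10^-3)(4.784×10^-6) / 3.388×10^-9 = 0.956

Ω = 0.956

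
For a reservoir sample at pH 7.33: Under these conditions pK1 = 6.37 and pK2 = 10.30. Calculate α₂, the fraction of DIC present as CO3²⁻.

α₂ = 1 / (1 + [H⁺]/K2 + [H⁺]²/(K1K2)) = 1 / (1 + 10^+2.97 + 10^+2.01)
   = 1 / (1 + 933.25 + 102.33) = 1/1036.6 = 0.0009647

α₂ = 0.000965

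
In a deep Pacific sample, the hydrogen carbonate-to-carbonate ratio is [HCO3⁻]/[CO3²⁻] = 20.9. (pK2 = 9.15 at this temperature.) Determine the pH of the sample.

pH = 7.83

From K2 = [H⁺][CO3²⁻]/[HCO3⁻]:  pH = pK2 − log₁₀([HCO3⁻]/[CO3²⁻])
log₁₀(20.9) = +1.320
pH = 9.15 − (+1.320) = 7.83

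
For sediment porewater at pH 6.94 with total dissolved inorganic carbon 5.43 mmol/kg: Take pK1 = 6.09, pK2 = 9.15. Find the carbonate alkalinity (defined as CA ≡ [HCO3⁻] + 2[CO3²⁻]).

CA = 4.79 mmol/kg

CA = [HCO3⁻] + 2[CO3²⁻] = (α₁ + 2α₂)·DIC
At pH 6.94: [H⁺]/K1 = 10^-0.85 = 0.14125, K2/[H⁺] = 10^-2.21 = 0.0061660
α₁ = 1/(1 + 0.14125 + 0.0061660) = 1/1.1474 = 0.8715; α₂ = α₁·K2/[H⁺] = 0.005374
α₁ + 2α₂ = 0.8823
CA = 0.8823 × 5.43 = 4.79 mmol/kg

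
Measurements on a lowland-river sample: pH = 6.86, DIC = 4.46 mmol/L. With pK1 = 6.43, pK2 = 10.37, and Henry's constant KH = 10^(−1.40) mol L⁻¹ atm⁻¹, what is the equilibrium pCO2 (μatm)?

pCO2 = 3.03×10^4 μatm

α₀ = 1 / (1 + K1/[H⁺] + K1K2/[H⁺]²) = 1 / (1 + 10^+0.43 + 10^-3.08)
   = 1 / (1 + 2.6915 + 0.00083176) = 1/3.6924 = 0.2708
[CO2*] = α₀ × DIC = 0.2708 × 4.46 = 1.208 mmol/L
pCO2 = [CO2*]/KH = 1.208×10^-3 / 3.981×10^-2 = 3.03×10^4 μatm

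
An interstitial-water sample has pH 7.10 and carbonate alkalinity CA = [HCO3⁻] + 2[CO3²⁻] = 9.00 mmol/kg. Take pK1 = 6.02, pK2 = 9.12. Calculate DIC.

CA = [HCO3⁻] + 2[CO3²⁻] = (α₁ + 2α₂)·DIC
At pH 7.10: [H⁺]/K1 = 10^-1.08 = 0.083176, K2/[H⁺] = 10^-2.02 = 0.0095499
α₁ = 1/(1 + 0.083176 + 0.0095499) = 1/1.0927 = 0.9151; α₂ = α₁·K2/[H⁺] = 0.008740
α₁ + 2α₂ = 0.9326
DIC = CA / (α₁ + 2α₂) = 9.00 / 0.9326 = 9.65 mmol/kg

DIC = 9.65 mmol/kg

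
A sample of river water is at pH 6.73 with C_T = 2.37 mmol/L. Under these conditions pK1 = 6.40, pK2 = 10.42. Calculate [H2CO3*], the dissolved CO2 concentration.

α₀ = 1 / (1 + K1/[H⁺] + K1K2/[H⁺]²) = 1 / (1 + 10^+0.33 + 10^-3.36)
   = 1 / (1 + 2.1380 + 0.00043652) = 1/3.1384 = 0.3186
[CO2*] = α₀ × DIC = 0.3186 × 2.37 = 0.755 mmol/L

[CO2*] = 0.755 mmol/L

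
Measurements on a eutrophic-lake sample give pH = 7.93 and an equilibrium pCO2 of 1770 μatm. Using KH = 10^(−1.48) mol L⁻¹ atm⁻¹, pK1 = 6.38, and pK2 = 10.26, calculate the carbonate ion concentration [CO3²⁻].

[CO2*] = KH · pCO2 = 10^(−1.48) × 1770×10^-6 = 5.861×10^-5 mol/L
α₀ = 1/(1 + K1/[H⁺] + K1K2/[H⁺]²) = 1/(1 + 10^+1.55 + 10^-0.78) = 0.02729
DIC = [CO2*]/α₀ = 5.861×10^-5 / 0.02729 = 2.148 mmol/L
[CO3²⁻] = α₂·DIC; α₂ = 0.004529, so [CO3²⁻] = 0.004529 × 2.148 = 0.00973 mmol/L = 9.73 μmol/L

[CO3²⁻] = 9.73 μmol/L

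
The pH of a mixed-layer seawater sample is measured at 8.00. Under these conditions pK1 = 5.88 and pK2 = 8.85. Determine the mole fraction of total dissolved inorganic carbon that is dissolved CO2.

α₀ = 0.00660

α₀ = 1 / (1 + K1/[H⁺] + K1K2/[H⁺]²) = 1 / (1 + 10^+2.12 + 10^+1.27)
   = 1 / (1 + 131.83 + 18.621) = 1/151.45 = 0.006603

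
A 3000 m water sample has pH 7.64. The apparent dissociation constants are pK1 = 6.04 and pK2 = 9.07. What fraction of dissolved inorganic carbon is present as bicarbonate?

α₁ = 0.941

α₁ = 1 / (1 + [H⁺]/K1 + K2/[H⁺]) = 1 / (1 + 10^-1.60 + 10^-1.43)
   = 1 / (1 + 0.025119 + 0.037154) = 1/1.0623 = 0.9414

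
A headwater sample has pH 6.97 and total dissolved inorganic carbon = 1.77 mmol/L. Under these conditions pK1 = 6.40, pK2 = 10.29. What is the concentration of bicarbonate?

α₁ = 1 / (1 + [H⁺]/K1 + K2/[H⁺]) = 1 / (1 + 10^-0.57 + 10^-3.32)
   = 1 / (1 + 0.26915 + 0.00047863) = 1/1.2696 = 0.7876
[HCO3⁻] = α₁ × DIC = 0.7876 × 1.77 = 1.39 mmol/L

[HCO3⁻] = 1.39 mmol/L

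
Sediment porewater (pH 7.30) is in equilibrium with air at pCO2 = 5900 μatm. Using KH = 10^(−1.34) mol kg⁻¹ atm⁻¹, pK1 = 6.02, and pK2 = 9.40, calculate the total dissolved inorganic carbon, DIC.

[CO2*] = KH · pCO2 = 10^(−1.34) × 5900×10^-6 = 2.697×10^-4 mol/kg
α₀ = 1/(1 + K1/[H⁺] + K1K2/[H⁺]²) = 1/(1 + 10^+1.28 + 10^-0.82) = 0.04949
DIC = [CO2*]/α₀ = 2.697×10^-4 / 0.04949 = 5.45 mmol/kg

DIC = 5.45 mmol/kg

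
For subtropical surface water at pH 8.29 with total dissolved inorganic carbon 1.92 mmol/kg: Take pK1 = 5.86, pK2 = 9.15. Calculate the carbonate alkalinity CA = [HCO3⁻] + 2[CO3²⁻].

CA = 2.15 mmol/kg

CA = [HCO3⁻] + 2[CO3²⁻] = (α₁ + 2α₂)·DIC
At pH 8.29: [H⁺]/K1 = 10^-2.43 = 0.0037154, K2/[H⁺] = 10^-0.86 = 0.13804
α₁ = 1/(1 + 0.0037154 + 0.13804) = 1/1.1418 = 0.8758; α₂ = α₁·K2/[H⁺] = 0.1209
α₁ + 2α₂ = 1.1176
CA = 1.1176 × 1.92 = 2.15 mmol/kg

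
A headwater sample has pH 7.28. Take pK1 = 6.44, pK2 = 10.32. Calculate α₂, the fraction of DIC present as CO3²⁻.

α₂ = 1 / (1 + [H⁺]/K2 + [H⁺]²/(K1K2)) = 1 / (1 + 10^+3.04 + 10^+2.20)
   = 1 / (1 + 1096.5 + 158.49) = 1/1256.0 = 0.0007962

α₂ = 0.000796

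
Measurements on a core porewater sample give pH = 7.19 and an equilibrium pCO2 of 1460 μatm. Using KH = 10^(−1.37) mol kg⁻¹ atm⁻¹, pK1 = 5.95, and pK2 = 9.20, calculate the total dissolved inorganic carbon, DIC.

[CO2*] = KH · pCO2 = 10^(−1.37) × 1460×10^-6 = 6.228×10^-5 mol/kg
α₀ = 1/(1 + K1/[H⁺] + K1K2/[H⁺]²) = 1/(1 + 10^+1.24 + 10^-0.77) = 0.05391
DIC = [CO2*]/α₀ = 6.228×10^-5 / 0.05391 = 1.16 mmol/kg

DIC = 1.16 mmol/kg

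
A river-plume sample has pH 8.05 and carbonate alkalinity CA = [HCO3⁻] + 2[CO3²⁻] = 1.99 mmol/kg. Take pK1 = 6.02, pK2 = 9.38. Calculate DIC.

CA = [HCO3⁻] + 2[CO3²⁻] = (α₁ + 2α₂)·DIC
At pH 8.05: [H⁺]/K1 = 10^-2.03 = 0.0093325, K2/[H⁺] = 10^-1.33 = 0.046774
α₁ = 1/(1 + 0.0093325 + 0.046774) = 1/1.0561 = 0.9469; α₂ = α₁·K2/[H⁺] = 0.04429
α₁ + 2α₂ = 1.0355
DIC = CA / (α₁ + 2α₂) = 1.99 / 1.0355 = 1.92 mmol/kg

DIC = 1.92 mmol/kg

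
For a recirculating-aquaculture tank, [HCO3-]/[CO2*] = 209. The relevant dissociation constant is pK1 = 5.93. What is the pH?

From K1 = [H⁺][HCO3-]/[CO2*]:  pH = pK1 + log₁₀([HCO3-]/[CO2*])
log₁₀(209) = +2.320
pH = 5.93 + (+2.320) = 8.25

pH = 8.25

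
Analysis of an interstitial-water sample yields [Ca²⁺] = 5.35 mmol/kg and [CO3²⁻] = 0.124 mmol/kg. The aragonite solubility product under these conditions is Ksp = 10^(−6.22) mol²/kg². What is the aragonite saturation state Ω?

Ksp = 10^(−6.22) = 6.026×10^-7
Ω = [Ca²⁺][CO3²⁻]/Ksp = (5.35×10^-3)(0.124×10^-3) / 6.026×10^-7 = 1.10

Ω = 1.10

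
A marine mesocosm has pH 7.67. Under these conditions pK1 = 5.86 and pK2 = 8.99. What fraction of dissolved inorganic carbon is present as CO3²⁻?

α₂ = 1 / (1 + [H⁺]/K2 + [H⁺]²/(K1K2)) = 1 / (1 + 10^+1.32 + 10^-0.49)
   = 1 / (1 + 20.893 + 0.32359) = 1/22.217 = 0.04501

α₂ = 0.0450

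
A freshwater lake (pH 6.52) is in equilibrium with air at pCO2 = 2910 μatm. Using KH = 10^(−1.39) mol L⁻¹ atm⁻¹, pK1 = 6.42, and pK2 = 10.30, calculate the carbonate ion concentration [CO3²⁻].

[CO2*] = KH · pCO2 = 10^(−1.39) × 2910×10^-6 = 1.185×10^-4 mol/L
α₀ = 1/(1 + K1/[H⁺] + K1K2/[H⁺]²) = 1/(1 + 10^+0.10 + 10^-3.68) = 0.4426
DIC = [CO2*]/α₀ = 1.185×10^-4 / 0.4426 = 0.2678 mmol/L
[CO3²⁻] = α₂·DIC; α₂ = 9.248×10^-5, so [CO3²⁻] = 9.248×10^-5 × 0.2678 = 2.48×10^-5 mmol/L = 0.0248 μmol/L

[CO3²⁻] = 0.0248 μmol/L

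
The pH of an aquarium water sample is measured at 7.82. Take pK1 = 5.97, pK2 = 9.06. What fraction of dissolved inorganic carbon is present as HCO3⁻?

α₁ = 1 / (1 + [H⁺]/K1 + K2/[H⁺]) = 1 / (1 + 10^-1.85 + 10^-1.24)
   = 1 / (1 + 0.014125 + 0.057544) = 1/1.0717 = 0.9331

α₁ = 0.933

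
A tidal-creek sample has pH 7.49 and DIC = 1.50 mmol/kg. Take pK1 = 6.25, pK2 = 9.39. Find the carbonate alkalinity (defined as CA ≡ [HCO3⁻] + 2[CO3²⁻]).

CA = [HCO3⁻] + 2[CO3²⁻] = (α₁ + 2α₂)·DIC
At pH 7.49: [H⁺]/K1 = 10^-1.24 = 0.057544, K2/[H⁺] = 10^-1.90 = 0.012589
α₁ = 1/(1 + 0.057544 + 0.012589) = 1/1.0701 = 0.9345; α₂ = α₁·K2/[H⁺] = 0.01176
α₁ + 2α₂ = 0.9580
CA = 0.9580 × 1.50 = 1.44 mmol/kg

CA = 1.44 mmol/kg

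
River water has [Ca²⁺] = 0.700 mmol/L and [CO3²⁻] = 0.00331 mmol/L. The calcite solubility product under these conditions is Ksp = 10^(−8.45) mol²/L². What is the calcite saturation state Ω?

Ω = 0.653

Ksp = 10^(−8.45) = 3.548×10^-9
Ω = [Ca²⁺][CO3²⁻]/Ksp = (0.700×10^-3)(0.00331×10^-3) / 3.548×10^-9 = 0.653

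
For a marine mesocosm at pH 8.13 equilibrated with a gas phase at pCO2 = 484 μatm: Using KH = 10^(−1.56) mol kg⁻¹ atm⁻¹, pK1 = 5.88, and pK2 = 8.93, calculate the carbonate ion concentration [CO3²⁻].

[CO3²⁻] = 0.376 mmol/kg

[CO2*] = KH · pCO2 = 10^(−1.56) × 484×10^-6 = 1.333×10^-5 mol/kg
α₀ = 1/(1 + K1/[H⁺] + K1K2/[H⁺]²) = 1/(1 + 10^+2.25 + 10^+1.45) = 0.004831
DIC = [CO2*]/α₀ = 1.333×10^-5 / 0.004831 = 2.760 mmol/kg
[CO3²⁻] = α₂·DIC; α₂ = 0.1361, so [CO3²⁻] = 0.1361 × 2.760 = 0.376 mmol/kg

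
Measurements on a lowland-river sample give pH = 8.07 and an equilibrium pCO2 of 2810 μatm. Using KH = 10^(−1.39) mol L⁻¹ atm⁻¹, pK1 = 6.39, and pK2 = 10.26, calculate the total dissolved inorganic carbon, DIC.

[CO2*] = KH · pCO2 = 10^(−1.39) × 2810×10^-6 = 1.145×10^-4 mol/L
α₀ = 1/(1 + K1/[H⁺] + K1K2/[H⁺]²) = 1/(1 + 10^+1.68 + 10^-0.51) = 0.02034
DIC = [CO2*]/α₀ = 1.145×10^-4 / 0.02034 = 5.63 mmol/L

DIC = 5.63 mmol/L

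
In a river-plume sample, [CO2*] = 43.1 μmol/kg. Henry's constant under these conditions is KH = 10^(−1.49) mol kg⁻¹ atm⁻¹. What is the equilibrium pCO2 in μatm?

pCO2 = 1330 μatm

KH = 10^(−1.49) = 3.236×10^-2 mol kg⁻¹ atm⁻¹
pCO2 = [CO2*]/KH = 43.1×10^-6 / 3.236×10^-2 = 1.33×10^-3 atm = 1330 μatm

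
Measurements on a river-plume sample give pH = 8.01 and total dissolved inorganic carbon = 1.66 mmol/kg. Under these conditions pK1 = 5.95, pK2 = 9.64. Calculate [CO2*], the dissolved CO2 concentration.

[CO2*] = 14.0 μmol/kg

α₀ = 1 / (1 + K1/[H⁺] + K1K2/[H⁺]²) = 1 / (1 + 10^+2.06 + 10^+0.43)
   = 1 / (1 + 114.82 + 2.6915) = 1/118.51 = 0.008438
[CO2*] = α₀ × DIC = 0.008438 × 1.66 = 0.0140 mmol/kg = 14.0 μmol/kg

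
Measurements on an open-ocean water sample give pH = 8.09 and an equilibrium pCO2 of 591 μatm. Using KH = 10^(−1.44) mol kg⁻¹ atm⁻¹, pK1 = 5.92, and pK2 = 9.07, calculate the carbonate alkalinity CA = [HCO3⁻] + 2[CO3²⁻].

CA = 3.84 mmol/kg

[CO2*] = KH · pCO2 = 10^(−1.44) × 591×10^-6 = 2.146×10^-5 mol/kg
α₀ = 1/(1 + K1/[H⁺] + K1K2/[H⁺]²) = 1/(1 + 10^+2.17 + 10^+1.19) = 0.006083
DIC = [CO2*]/α₀ = 2.146×10^-5 / 0.006083 = 3.528 mmol/kg
CA = (α₁ + 2α₂)·DIC = (0.8997 + 2×0.09421) × 3.528 = 3.84 mmol/kg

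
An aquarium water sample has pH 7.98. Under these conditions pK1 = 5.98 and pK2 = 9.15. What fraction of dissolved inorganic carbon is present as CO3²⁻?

α₂ = 1 / (1 + [H⁺]/K2 + [H⁺]²/(K1K2)) = 1 / (1 + 10^+1.17 + 10^-0.83)
   = 1 / (1 + 14.791 + 0.14791) = 1/15.939 = 0.06274

α₂ = 0.0627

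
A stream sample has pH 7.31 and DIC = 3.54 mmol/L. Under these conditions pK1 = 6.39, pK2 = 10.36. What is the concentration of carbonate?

[CO3²⁻] = 2.81 μmol/L

α₂ = 1 / (1 + [H⁺]/K2 + [H⁺]²/(K1K2)) = 1 / (1 + 10^+3.05 + 10^+2.13)
   = 1 / (1 + 1122.0 + 134.90) = 1/1257.9 = 0.0007950
[CO3²⁻] = α₂ × DIC = 0.0007950 × 3.54 = 0.00281 mmol/L = 2.81 μmol/L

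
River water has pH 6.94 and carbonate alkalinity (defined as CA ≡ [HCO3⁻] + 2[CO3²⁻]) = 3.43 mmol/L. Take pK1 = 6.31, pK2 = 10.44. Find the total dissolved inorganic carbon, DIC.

DIC = 4.23 mmol/L

CA = [HCO3⁻] + 2[CO3²⁻] = (α₁ + 2α₂)·DIC
At pH 6.94: [H⁺]/K1 = 10^-0.63 = 0.23442, K2/[H⁺] = 10^-3.50 = 0.00031623
α₁ = 1/(1 + 0.23442 + 0.00031623) = 1/1.2347 = 0.8099; α₂ = α₁·K2/[H⁺] = 0.0002561
α₁ + 2α₂ = 0.8104
DIC = CA / (α₁ + 2α₂) = 3.43 / 0.8104 = 4.23 mmol/L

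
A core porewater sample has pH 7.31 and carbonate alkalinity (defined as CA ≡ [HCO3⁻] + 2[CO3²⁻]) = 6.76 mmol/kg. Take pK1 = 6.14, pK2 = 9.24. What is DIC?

DIC = 7.13 mmol/kg

CA = [HCO3⁻] + 2[CO3²⁻] = (α₁ + 2α₂)·DIC
At pH 7.31: [H⁺]/K1 = 10^-1.17 = 0.067608, K2/[H⁺] = 10^-1.93 = 0.011749
α₁ = 1/(1 + 0.067608 + 0.011749) = 1/1.0794 = 0.9265; α₂ = α₁·K2/[H⁺] = 0.01089
α₁ + 2α₂ = 0.9482
DIC = CA / (α₁ + 2α₂) = 6.76 / 0.9482 = 7.13 mmol/kg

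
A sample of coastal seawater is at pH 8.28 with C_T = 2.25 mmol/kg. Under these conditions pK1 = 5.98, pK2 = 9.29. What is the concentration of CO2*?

α₀ = 1 / (1 + K1/[H⁺] + K1K2/[H⁺]²) = 1 / (1 + 10^+2.30 + 10^+1.29)
   = 1 / (1 + 199.53 + 19.498) = 1/220.02 = 0.004545
[CO2*] = α₀ × DIC = 0.004545 × 2.25 = 0.0102 mmol/kg = 10.2 μmol/kg

[CO2*] = 10.2 μmol/kg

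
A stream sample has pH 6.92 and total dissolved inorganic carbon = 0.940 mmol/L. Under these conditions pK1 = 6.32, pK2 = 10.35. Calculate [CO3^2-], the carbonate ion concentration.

[CO3²⁻] = 0.279 μmol/L

α₂ = 1 / (1 + [H⁺]/K2 + [H⁺]²/(K1K2)) = 1 / (1 + 10^+3.43 + 10^+2.83)
   = 1 / (1 + 2691.5 + 676.08) = 1/3368.6 = 0.0002969
[CO3²⁻] = α₂ × DIC = 0.0002969 × 0.940 = 0.000279 mmol/L = 0.279 μmol/L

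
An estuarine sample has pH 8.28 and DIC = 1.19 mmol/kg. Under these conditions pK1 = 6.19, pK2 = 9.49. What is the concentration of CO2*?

[CO2*] = 9.04 μmol/kg

α₀ = 1 / (1 + K1/[H⁺] + K1K2/[H⁺]²) = 1 / (1 + 10^+2.09 + 10^+0.88)
   = 1 / (1 + 123.03 + 7.5858) = 1/131.61 = 0.007598
[CO2*] = α₀ × DIC = 0.007598 × 1.19 = 0.00904 mmol/kg = 9.04 μmol/kg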